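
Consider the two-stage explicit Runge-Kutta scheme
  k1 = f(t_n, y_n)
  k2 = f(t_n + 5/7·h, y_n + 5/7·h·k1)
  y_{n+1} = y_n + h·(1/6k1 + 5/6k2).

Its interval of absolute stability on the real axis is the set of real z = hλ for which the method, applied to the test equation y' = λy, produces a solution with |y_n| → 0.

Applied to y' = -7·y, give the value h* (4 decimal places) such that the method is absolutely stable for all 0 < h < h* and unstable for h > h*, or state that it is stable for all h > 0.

On y'=λy, z=hλ:
  k1=λy_n ⇒ h·k1=z·y_n;  k2=λ(1+5/7z)y_n ⇒ h·k2=z(1+5/7z)y_n
  y_{n+1}/y_n = 1 + 1/6z + 5/6z(1+5/7z) = 1 + z + 25/42z²
  so R(z) = 1 + z + 25/42z².

Boundary: |R(x)|=1, x<0.
x=-0.56: |R|=0.6267
R=1: x+25/42x²=0 ⇒ x=−42/25=-1.6800; min R=1−1/(4·25/42)=0.5800>−1
Confirm numerically:
  x=-1.618: |R|=0.94029 <1
  x=-1.152: |R|=0.63794 <1
  x=-0.847: |R|=0.58003 <1
  x=-2.262: |R|=1.78362 >1
  x=-1.978: |R|=1.35086 >1
So |R|<1 on (-1.6800, 0).

(-1.6800,0); λ=-7 ⇒ h* = (42/25)/7 = 0.2400.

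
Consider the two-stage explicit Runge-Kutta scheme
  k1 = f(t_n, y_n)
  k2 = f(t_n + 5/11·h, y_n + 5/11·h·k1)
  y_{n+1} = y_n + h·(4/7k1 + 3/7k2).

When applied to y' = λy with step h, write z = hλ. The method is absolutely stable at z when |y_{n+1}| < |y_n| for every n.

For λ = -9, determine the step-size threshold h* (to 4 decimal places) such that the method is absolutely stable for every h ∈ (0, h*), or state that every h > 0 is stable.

On y'=λy, z=hλ:
  k1=λy_n ⇒ h·k1=z·y_n;  k2=λ(1+5/11z)y_n ⇒ h·k2=z(1+5/11z)y_n
  y_{n+1}/y_n = 1 + 4/7z + 3/7z(1+5/11z) = 1 + z + 15/77z²
  Hence R(z) = 1 + z + 15/77z².

Boundary: |R(x)|=1, x<0.
x=-1.72: |R|=0.1437
R=1: x+15/77x²=0 ⇒ x=−77/15=-5.1333; min R=1−1/(4·15/77)=-0.2833>−1
Confirm numerically:
  x=-3.503: |R|=0.11254 <1
  x=-3.065: |R|=0.23496 <1
  x=-2.095: |R|=0.24000 <1
  x=-5.582: |R|=1.48788 >1
  x=-5.546: |R|=1.44584 >1
  x=-5.245: |R|=1.11410 >1
Stable set (-5.1333, 0).

(-5.1333,0); λ=-9 ⇒ h* = (77/15)/9 = 0.5704.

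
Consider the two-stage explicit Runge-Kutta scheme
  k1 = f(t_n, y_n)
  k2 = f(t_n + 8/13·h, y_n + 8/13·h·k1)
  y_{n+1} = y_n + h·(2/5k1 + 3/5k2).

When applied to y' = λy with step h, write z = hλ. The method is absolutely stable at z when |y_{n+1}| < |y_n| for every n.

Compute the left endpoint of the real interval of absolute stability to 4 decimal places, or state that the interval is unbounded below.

z* = -2.7083.

Test eqn y'=λy, z=hλ:
  k1=λy_n ⇒ h·k1=z·y_n;  k2=λ(1+8/13z)y_n ⇒ h·k2=z(1+8/13z)y_n
  y_{n+1}/y_n = 1 + 2/5z + 3/5z(1+8/13z) = 1 + z + 24/65z²
  ⇒ R(z) = 1 + z + 24/65z².

Need |R(x)|<1, x<0.
x=-0.41: |R|=0.6521
R=1: x+24/65x²=0 ⇒ x=−65/24=-2.7083; min R=1−1/(4·24/65)=0.3229>−1
Confirm numerically:
  x=-2.433: |R|=0.75266 <1
  x=-2.280: |R|=0.63941 <1
  x=-1.491: |R|=0.32983 <1
  x=-1.220: |R|=0.32956 <1
  x=-3.293: |R|=1.71088 >1
  x=-3.178: |R|=1.55111 >1
  x=-3.044: |R|=1.37727 >1
So |R|<1 on (-2.7083, 0).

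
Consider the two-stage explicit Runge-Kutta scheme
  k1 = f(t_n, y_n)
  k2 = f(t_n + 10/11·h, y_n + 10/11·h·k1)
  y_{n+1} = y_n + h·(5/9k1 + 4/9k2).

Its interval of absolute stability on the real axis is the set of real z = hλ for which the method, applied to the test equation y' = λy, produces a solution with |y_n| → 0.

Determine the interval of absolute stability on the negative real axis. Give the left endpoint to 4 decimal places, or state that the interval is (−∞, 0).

Test eqn y'=λy, z=hλ:
  k1=λy_n ⇒ h·k1=z·y_n;  k2=λ(1+10/11z)y_n ⇒ h·k2=z(1+10/11z)y_n
  y_{n+1}/y_n = 1 + 5/9z + 4/9z(1+10/11z) = 1 + z + 40/99z²
  so R(z) = 1 + z + 40/99z².

Boundary: |R(x)|=1, x<0.
x=-1.35: |R|=0.3864
R=1: x+40/99x²=0 ⇒ x=−99/40=-2.4750; min R=1−1/(4·40/99)=0.3812>−1
Confirm numerically:
  x=-2.157: |R|=0.72286 <1
  x=-1.761: |R|=0.49198 <1
  x=-1.689: |R|=0.46361 <1
  x=-2.948: |R|=1.56340 >1
  x=-2.924: |R|=1.53045 >1
  x=-2.826: |R|=1.40078 >1
So |R|<1 on (-2.4750, 0).

z∈(-2.4750,0).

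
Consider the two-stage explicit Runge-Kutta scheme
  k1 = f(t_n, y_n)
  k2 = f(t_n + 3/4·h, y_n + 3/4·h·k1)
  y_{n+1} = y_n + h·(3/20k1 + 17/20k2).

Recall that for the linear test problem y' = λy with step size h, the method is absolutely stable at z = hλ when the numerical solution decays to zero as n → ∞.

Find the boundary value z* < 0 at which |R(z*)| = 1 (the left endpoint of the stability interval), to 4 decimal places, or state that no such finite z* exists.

left endpoint -1.5686.

Test eqn y'=λy, z=hλ:
  k1=λy_n ⇒ h·k1=z·y_n;  k2=λ(1+3/4z)y_n ⇒ h·k2=z(1+3/4z)y_n
  y_{n+1}/y_n = 1 + 3/20z + 17/20z(1+3/4z) = 1 + z + 51/80z²
  ⇒ R(z) = 1 + z + 51/80z².

Boundary: |R(x)|=1, x<0.
x=-0.5: |R|=0.6594
R=1: x+51/80x²=0 ⇒ x=−80/51=-1.5686; min R=1−1/(4·51/80)=0.6078>−1
Confirm numerically:
  x=-1.447: |R|=0.88780 <1
  x=-1.367: |R|=0.82429 <1
  x=-0.870: |R|=0.61252 <1
  x=-2.009: |R|=1.56400 >1
  x=-1.857: |R|=1.34139 >1
  x=-1.606: |R|=1.03826 >1
Interval (-1.5686, 0).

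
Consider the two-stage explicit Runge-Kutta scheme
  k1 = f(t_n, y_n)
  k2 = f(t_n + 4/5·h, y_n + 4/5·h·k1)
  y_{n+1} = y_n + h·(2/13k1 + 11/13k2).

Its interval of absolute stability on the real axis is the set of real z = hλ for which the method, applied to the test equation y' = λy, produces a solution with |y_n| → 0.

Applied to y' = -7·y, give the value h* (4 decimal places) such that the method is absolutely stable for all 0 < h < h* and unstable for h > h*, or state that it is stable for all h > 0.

Test eqn y'=λy, z=hλ:
  k1=λy_n ⇒ h·k1=z·y_n;  k2=λ(1+4/5z)y_n ⇒ h·k2=z(1+4/5z)y_n
  y_{n+1}/y_n = 1 + 2/13z + 11/13z(1+4/5z) = 1 + z + 44/65z²
  R(z) = 1 + z + 44/65z².

Find x<0 with |R(x)|<1.
x=-0.35: |R|=0.7329
R=1: x+44/65x²=0 ⇒ x=−65/44=-1.4773; min R=1−1/(4·44/65)=0.6307>−1
Confirm numerically:
  x=-1.110: |R|=0.72404 <1
  x=-0.716: |R|=0.63103 <1
  x=-0.699: |R|=0.63175 <1
  x=-0.667: |R|=0.63416 <1
  x=-1.964: |R|=1.64709 >1
  x=-1.835: |R|=1.44435 >1
  x=-1.805: |R|=1.40043 >1
So |R|<1 on (-1.4773, 0).

(-1.4773,0); λ=-7 ⇒ h* = (65/44)/7 = 0.2110.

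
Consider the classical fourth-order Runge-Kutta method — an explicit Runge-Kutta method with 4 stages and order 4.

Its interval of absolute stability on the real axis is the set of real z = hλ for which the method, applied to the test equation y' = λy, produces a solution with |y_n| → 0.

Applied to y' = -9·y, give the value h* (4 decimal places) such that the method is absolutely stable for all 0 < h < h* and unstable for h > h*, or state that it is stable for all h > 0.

Set f=λy, z=hλ:
  order 4, 4-stage ⇒ R(z)=1+z+z^2/2+z^3/6+z^4/24
  (e.g. R(-1.71)=0.27495, |R|=0.27495)

Need |R(x)|<1, x<0.
x=-1.71: |R|=0.2749
|R(-3.1)|=1.5878 |R(-2.64)|=0.8021 |R(-2.2)|=0.4214
Bisect:
  x_lo=-3.5048 |R|=2.7488  x_hi=-0.2179 |R|=0.8042
  mid=-1.86135 |R|=0.29630 →hi
  mid=-2.68308 |R|=0.85652 →hi
  mid=-3.09394 |R|=1.57420 →lo
  mid=-2.88851 |R|=1.16711 →lo
  mid=-2.78580 |R|=1.00076 →lo
  mid=-2.73444 |R|=0.92599 →hi
  mid=-2.76012 |R|=0.96270 →hi
  mid=-2.77296 |R|=0.98156 →hi
  mid=-2.77938 |R|=0.99111 →hi
  ...
  [-2.78539,-2.78519] ⇒ x*=-2.7853
Interval (-2.7853, 0).

(-2.7853,0); λ=-9 ⇒ h* = 0.3095.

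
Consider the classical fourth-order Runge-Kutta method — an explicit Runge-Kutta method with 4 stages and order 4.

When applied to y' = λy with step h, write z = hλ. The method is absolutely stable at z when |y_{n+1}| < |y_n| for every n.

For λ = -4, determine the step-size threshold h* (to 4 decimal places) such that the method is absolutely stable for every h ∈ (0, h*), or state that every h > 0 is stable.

(-2.7853,0); λ=-4 ⇒ h* = 0.6963.

Set f=λy, z=hλ:
  order 4, 4-stage ⇒ R(z)=1+z+z^2/2+z^3/6+z^4/24
  (e.g. R(-1.35)=0.28958, |R|=0.28958)

Need |R(x)|<1, x<0.
x=-1.35: |R|=0.2896
|R(-1.84)|=0.2921 |R(-1.81)|=0.2870 |R(-1.22)|=0.3139
Bisect:
  x_lo=-3.5757 |R|=3.0090  x_hi=-0.3776 |R|=0.6856
  mid=-1.97668 |R|=0.32583 →hi
  mid=-2.77621 |R|=0.98639 →hi
  mid=-3.17597 |R|=1.76751 →lo
  mid=-2.97609 |R|=1.32789 →lo
  mid=-2.87615 |R|=1.14585 →lo
  mid=-2.82618 |R|=1.06341 →lo
  mid=-2.80119 |R|=1.02424 →lo
  mid=-2.78870 |R|=1.00515 →lo
  ...
  [-2.78538,-2.78519] ⇒ x*=-2.7853
Stable set (-2.7853, 0).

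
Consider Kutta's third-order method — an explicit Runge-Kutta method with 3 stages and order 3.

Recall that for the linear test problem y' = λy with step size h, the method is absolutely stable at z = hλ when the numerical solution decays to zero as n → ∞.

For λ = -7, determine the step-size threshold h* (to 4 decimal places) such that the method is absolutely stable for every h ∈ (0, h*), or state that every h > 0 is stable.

(-2.5127,0); λ=-7 ⇒ h* = 0.3590.

Test eqn y'=λy, z=hλ:
  order 3, 3-stage ⇒ R(z)=1+z+z^2/2+z^3/6
  (e.g. R(-0.98)=0.34333, |R|=0.34333)

Need |R(x)|<1, x<0.
x=-0.98: |R|=0.3433
|R(-2.27)|=0.6431 |R(-2.21)|=0.5669 |R(-1.49)|=0.0687
Bisect:
  x_lo=-3.0722 |R|=2.1858  x_hi=-0.3583 |R|=0.6982
  mid=-1.71524 |R|=0.08527 →hi
  mid=-2.39372 |R|=0.81474 →hi
  mid=-2.73297 |R|=1.40055 →lo
  mid=-2.56334 |R|=1.08515 →lo
  mid=-2.47853 |R|=0.94463 →hi
  mid=-2.52094 |R|=1.01352 →lo
  mid=-2.49974 |R|=0.97874 →hi
  mid=-2.51034 |R|=0.99605 →hi
  mid=-2.51564 |R|=1.00476 →lo
  mid=-2.51299 |R|=1.00040 →lo
  ...
  [-2.51282,-2.51266] ⇒ x*=-2.5127
Interval (-2.5127, 0).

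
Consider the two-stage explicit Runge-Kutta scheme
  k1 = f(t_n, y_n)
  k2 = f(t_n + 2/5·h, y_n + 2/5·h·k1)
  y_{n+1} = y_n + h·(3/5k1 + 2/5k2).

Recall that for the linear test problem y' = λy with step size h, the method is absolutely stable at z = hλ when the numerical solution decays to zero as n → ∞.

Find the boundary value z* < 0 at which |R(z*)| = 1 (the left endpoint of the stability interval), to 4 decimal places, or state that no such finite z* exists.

On y'=λy, z=hλ:
  k1=λy_n ⇒ h·k1=z·y_n;  k2=λ(1+2/5z)y_n ⇒ h·k2=z(1+2/5z)y_n
  y_{n+1}/y_n = 1 + 3/5z + 2/5z(1+2/5z) = 1 + z + 4/25z²
  so R(z) = 1 + z + 4/25z².

Boundary: |R(x)|=1, x<0.
x=-1.27: |R|=0.0119
R=1: x+4/25x²=0 ⇒ x=−25/4=-6.2500; min R=1−1/(4·4/25)=-0.5625>−1
Confirm numerically:
  x=-4.357: |R|=0.31965 <1
  x=-3.954: |R|=0.45254 <1
  x=-2.513: |R|=0.50257 <1
  x=-6.647: |R|=1.42222 >1
  x=-6.623: |R|=1.39526 >1
  x=-6.509: |R|=1.26973 >1
Interval (-6.2500, 0).

left endpoint -6.2500.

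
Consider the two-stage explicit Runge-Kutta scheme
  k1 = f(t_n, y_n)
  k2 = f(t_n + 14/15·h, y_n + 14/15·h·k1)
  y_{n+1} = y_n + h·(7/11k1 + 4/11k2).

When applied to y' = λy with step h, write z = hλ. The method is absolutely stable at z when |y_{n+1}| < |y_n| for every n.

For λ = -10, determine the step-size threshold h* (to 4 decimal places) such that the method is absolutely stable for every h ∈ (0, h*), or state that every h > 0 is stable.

On y'=λy, z=hλ:
  k1=λy_n ⇒ h·k1=z·y_n;  k2=λ(1+14/15z)y_n ⇒ h·k2=z(1+14/15z)y_n
  y_{n+1}/y_n = 1 + 7/11z + 4/11z(1+14/15z) = 1 + z + 56/165z²
  so R(z) = 1 + z + 56/165z².

Find x<0 with |R(x)|<1.
x=-1.51: |R|=0.2639
R=1: x+56/165x²=0 ⇒ x=−165/56=-2.9464; min R=1−1/(4·56/165)=0.2634>−1
Confirm numerically:
  x=-2.660: |R|=0.74142 <1
  x=-1.985: |R|=0.35229 <1
  x=-1.532: |R|=0.26457 <1
  x=-1.514: |R|=0.26396 <1
  x=-3.447: |R|=1.58561 >1
  x=-3.048: |R|=1.10507 >1
So |R|<1 on (-2.9464, 0).

(-2.9464,0); λ=-10 ⇒ h* = (165/56)/10 = 0.2946.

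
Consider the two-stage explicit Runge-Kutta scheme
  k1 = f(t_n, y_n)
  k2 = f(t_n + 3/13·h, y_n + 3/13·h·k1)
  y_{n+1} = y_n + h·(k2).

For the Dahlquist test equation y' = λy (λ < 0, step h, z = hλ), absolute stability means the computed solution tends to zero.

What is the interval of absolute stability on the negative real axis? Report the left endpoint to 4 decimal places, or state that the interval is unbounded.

With y'=λy (z=hλ):
  k1=λy_n ⇒ h·k1=z·y_n;  k2=λ(1+3/13z)y_n ⇒ h·k2=z(1+3/13z)y_n
  y_{n+1}/y_n = 1 + z(1+3/13z) = 1 + z + 3/13z²
  ⇒ R(z) = 1 + z + 3/13z².

Solve |R(x)|<1 on ℝ⁻.
x=-0.58: |R|=0.4976
R=1: x+3/13x²=0 ⇒ x=−13/3=-4.3333; min R=1−1/(4·3/13)=-0.0833>−1
Confirm numerically:
  x=-3.052: |R|=0.09755 <1
  x=-2.221: |R|=0.08265 <1
  x=-1.769: |R|=0.04684 <1
  x=-1.748: |R|=0.04288 <1
  x=-4.787: |R|=1.50116 >1
  x=-4.615: |R|=1.29998 >1
Stable set (-4.3333, 0).

(-4.3333, 0).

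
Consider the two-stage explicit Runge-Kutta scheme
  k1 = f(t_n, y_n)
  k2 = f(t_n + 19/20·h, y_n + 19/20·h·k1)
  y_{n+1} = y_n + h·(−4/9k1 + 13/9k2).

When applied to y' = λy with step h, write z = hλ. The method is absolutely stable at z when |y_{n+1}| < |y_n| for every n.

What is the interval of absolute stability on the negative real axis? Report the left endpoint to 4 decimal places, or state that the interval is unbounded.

z∈(-0.7287,0).

Test eqn y'=λy, z=hλ:
  k1=λy_n ⇒ h·k1=z·y_n;  k2=λ(1+19/20z)y_n ⇒ h·k2=z(1+19/20z)y_n
  y_{n+1}/y_n = 1 − 4/9z + 13/9z(1+19/20z) = 1 + z + 247/180z²
  ⇒ R(z) = 1 + z + 247/180z².

Boundary: |R(x)|=1, x<0.
x=-0.98: |R|=1.3379
R=1: x+247/180x²=0 ⇒ x=−180/247=-0.7287; min R=1−1/(4·247/180)=0.8178>−1
Confirm numerically:
  x=-0.624: |R|=0.91031 <1
  x=-0.492: |R|=0.84017 <1
  x=-0.296: |R|=0.82423 <1
  x=-1.254: |R|=1.90384 >1
  x=-0.950: |R|=1.28843 >1
  x=-0.787: |R|=1.06291 >1
Stable set (-0.7287, 0).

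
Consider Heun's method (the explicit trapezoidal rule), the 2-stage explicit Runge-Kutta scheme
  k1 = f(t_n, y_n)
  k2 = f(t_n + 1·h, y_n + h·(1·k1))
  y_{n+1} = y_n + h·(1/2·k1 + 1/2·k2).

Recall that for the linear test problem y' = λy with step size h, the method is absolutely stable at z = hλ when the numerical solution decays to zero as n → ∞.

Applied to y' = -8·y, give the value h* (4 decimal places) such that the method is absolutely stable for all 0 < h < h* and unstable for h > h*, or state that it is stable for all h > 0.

(-2.0000,0); λ=-8 ⇒ h* = 0.2500.

Test eqn y'=λy, z=hλ:
  order 2, 2-stage ⇒ R(z)=1+z+z^2/2
  (e.g. R(-1.77)=0.79645, |R|=0.79645)

Boundary: |R(x)|=1, x<0.
x=-1.77: |R|=0.7964
|R(-1.87)|=0.8785 |R(-1.58)|=0.6682 |R(-0.52)|=0.6152
Bisect:
  x_lo=-2.4036 |R|=1.4850  x_hi=-0.1019 |R|=0.9033
  mid=-1.25273 |R|=0.53194 →hi
  mid=-1.82815 |R|=0.84292 →hi
  mid=-2.11586 |R|=1.12257 →lo
  mid=-1.97200 |R|=0.97240 →hi
  mid=-2.04393 |R|=1.04490 →lo
  mid=-2.00797 |R|=1.00800 →lo
  mid=-1.98999 |R|=0.99004 →hi
  mid=-1.99898 |R|=0.99898 →hi
  mid=-2.00347 |R|=1.00348 →lo
  ...
  [-2.00010,-1.99996] ⇒ x*=-2.0000
Interval (-2.0000, 0).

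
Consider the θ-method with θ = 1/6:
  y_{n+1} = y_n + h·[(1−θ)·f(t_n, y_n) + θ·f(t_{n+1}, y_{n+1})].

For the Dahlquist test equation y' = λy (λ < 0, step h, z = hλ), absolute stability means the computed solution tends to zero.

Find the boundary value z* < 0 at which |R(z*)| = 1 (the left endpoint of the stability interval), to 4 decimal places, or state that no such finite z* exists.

On y'=λy, z=hλ:
  y_{n+1} = y_n + z·[5/6·y_n + 1/6·y_{n+1}] ⇒ (1 − 1/6z)y_{n+1} = (1 + 5/6z)y_n
  Hence R(z) = (1 + 5/6z)/(1 − 1/6z).

Need |R(x)|<1, x<0.
x=-0.99: |R|=0.1502
R=−1: 1+5/6x = −1+1/6x ⇒ -2/3x=2 ⇒ x=2/(-2/3)=-3.0000
Confirm numerically:
  x=-2.773: |R|=0.89650 <1
  x=-1.972: |R|=0.48419 <1
  x=-1.802: |R|=0.38580 <1
  x=-3.263: |R|=1.11357 >1
  x=-3.189: |R|=1.08227 >1
Interval (-3.0000, 0).

z* = -3.0000.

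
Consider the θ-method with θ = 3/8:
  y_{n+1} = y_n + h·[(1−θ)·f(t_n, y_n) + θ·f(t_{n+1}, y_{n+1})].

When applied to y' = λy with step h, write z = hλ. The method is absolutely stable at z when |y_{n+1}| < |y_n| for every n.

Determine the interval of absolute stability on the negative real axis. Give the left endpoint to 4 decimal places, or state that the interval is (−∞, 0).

z∈(-8.0000,0).

With y'=λy (z=hλ):
  y_{n+1} = y_n + z·[5/8·y_n + 3/8·y_{n+1}] ⇒ (1 − 3/8z)y_{n+1} = (1 + 5/8z)y_n
  so R(z) = (1 + 5/8z)/(1 − 3/8z).

Solve |R(x)|<1 on ℝ⁻.
x=-1.26: |R|=0.1443
R=−1: 1+5/8x = −1+3/8x ⇒ -1/4x=2 ⇒ x=2/(-1/4)=-8.0000
Confirm numerically:
  x=-6.621: |R|=0.90102 <1
  x=-5.281: |R|=0.77192 <1
  x=-4.068: |R|=0.61077 <1
  x=-8.552: |R|=1.03280 >1
  x=-8.400: |R|=1.02410 >1
  x=-8.179: |R|=1.01100 >1
Interval (-8.0000, 0).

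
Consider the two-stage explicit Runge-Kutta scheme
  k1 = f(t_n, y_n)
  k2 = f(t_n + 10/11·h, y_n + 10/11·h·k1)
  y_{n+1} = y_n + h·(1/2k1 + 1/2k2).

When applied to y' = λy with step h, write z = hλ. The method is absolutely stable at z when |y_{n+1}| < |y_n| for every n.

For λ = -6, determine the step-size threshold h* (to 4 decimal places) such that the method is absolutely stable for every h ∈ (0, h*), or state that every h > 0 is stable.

Set f=λy, z=hλ:
  k1=λy_n ⇒ h·k1=z·y_n;  k2=λ(1+10/11z)y_n ⇒ h·k2=z(1+10/11z)y_n
  y_{n+1}/y_n = 1 + 1/2z + 1/2z(1+10/11z) = 1 + z + 5/11z²
  R(z) = 1 + z + 5/11z².

Find x<0 with |R(x)|<1.
x=-1.59: |R|=0.5591
R=1: x+5/11x²=0 ⇒ x=−11/5=-2.2000; min R=1−1/(4·5/11)=0.4500>−1
Confirm numerically:
  x=-1.945: |R|=0.77456 <1
  x=-1.907: |R|=0.74602 <1
  x=-1.345: |R|=0.47728 <1
  x=-1.202: |R|=0.45473 <1
  x=-2.673: |R|=1.57470 >1
  x=-2.379: |R|=1.19356 >1
  x=-2.368: |R|=1.18083 >1
So |R|<1 on (-2.2000, 0).

(-2.2000,0); λ=-6 ⇒ h* = (11/5)/6 = 0.3667.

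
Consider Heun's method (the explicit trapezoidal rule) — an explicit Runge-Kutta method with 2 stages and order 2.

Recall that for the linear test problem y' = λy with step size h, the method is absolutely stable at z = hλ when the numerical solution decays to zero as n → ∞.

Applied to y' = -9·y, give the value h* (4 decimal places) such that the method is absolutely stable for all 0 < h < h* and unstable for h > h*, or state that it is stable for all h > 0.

Test eqn y'=λy, z=hλ:
  order 2, 2-stage ⇒ R(z)=1+z+z^2/2
  (e.g. R(-0.62)=0.57220, |R|=0.57220)

Find x<0 with |R(x)|<1.
x=-0.62: |R|=0.5722
|R(-1.64)|=0.7048 |R(-1.63)|=0.6985 |R(-1)|=0.5000
Bisect:
  x_lo=-2.3656 |R|=1.4325  x_hi=-0.1419 |R|=0.8682
  mid=-1.25377 |R|=0.53220 →hi
  mid=-1.80970 |R|=0.82780 →hi
  mid=-2.08766 |R|=1.09150 →lo
  mid=-1.94868 |R|=0.94999 →hi
  mid=-2.01817 |R|=1.01833 →lo
  mid=-1.98342 |R|=0.98356 →hi
  mid=-2.00080 |R|=1.00080 →lo
  mid=-1.99211 |R|=0.99214 →hi
  mid=-1.99645 |R|=0.99646 →hi
  ...
  [-2.00012,-1.99998] ⇒ x*=-2.0000
So |R|<1 on (-2.0000, 0).

(-2.0000,0); λ=-9 ⇒ h* = 0.2222.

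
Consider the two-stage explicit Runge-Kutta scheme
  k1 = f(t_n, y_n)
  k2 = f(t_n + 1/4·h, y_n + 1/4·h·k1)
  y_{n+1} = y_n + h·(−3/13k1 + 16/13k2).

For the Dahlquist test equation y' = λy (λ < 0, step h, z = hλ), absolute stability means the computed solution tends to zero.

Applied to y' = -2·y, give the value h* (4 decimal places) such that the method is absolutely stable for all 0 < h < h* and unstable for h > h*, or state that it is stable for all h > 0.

Set f=λy, z=hλ:
  k1=λy_n ⇒ h·k1=z·y_n;  k2=λ(1+1/4z)y_n ⇒ h·k2=z(1+1/4z)y_n
  y_{n+1}/y_n = 1 − 3/13z + 16/13z(1+1/4z) = 1 + z + 4/13z²
  Hence R(z) = 1 + z + 4/13z².

Solve |R(x)|<1 on ℝ⁻.
x=-1.02: |R|=0.3001
R=1: x+4/13x²=0 ⇒ x=−13/4=-3.2500; min R=1−1/(4·4/13)=0.1875>−1
Confirm numerically:
  x=-2.976: |R|=0.74910 <1
  x=-2.603: |R|=0.48180 <1
  x=-2.272: |R|=0.31630 <1
  x=-1.301: |R|=0.21980 <1
  x=-3.836: |R|=1.69166 >1
  x=-3.503: |R|=1.27270 >1
So |R|<1 on (-3.2500, 0).

(-3.2500,0); λ=-2 ⇒ h* = (13/4)/2 = 1.6250.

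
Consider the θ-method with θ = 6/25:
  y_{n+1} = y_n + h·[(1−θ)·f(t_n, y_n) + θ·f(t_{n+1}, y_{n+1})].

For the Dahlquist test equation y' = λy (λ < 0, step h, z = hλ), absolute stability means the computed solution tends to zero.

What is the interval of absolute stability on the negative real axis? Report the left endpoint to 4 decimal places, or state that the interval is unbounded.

z∈(-3.8462,0).

On y'=λy, z=hλ:
  y_{n+1} = y_n + z·[19/25·y_n + 6/25·y_{n+1}] ⇒ (1 − 6/25z)y_{n+1} = (1 + 19/25z)y_n
  ⇒ R(z) = (1 + 19/25z)/(1 − 6/25z).

Solve |R(x)|<1 on ℝ⁻.
x=-1.16: |R|=0.0926
R=−1: 1+19/25x = −1+6/25x ⇒ -13/25x=2 ⇒ x=2/(-13/25)=-3.8462
Confirm numerically:
  x=-3.387: |R|=0.86830 <1
  x=-3.225: |R|=0.81793 <1
  x=-3.184: |R|=0.80482 <1
  x=-4.279: |R|=1.11104 >1
  x=-4.057: |R|=1.05555 >1
  x=-3.952: |R|=1.02825 >1
Interval (-3.8462, 0).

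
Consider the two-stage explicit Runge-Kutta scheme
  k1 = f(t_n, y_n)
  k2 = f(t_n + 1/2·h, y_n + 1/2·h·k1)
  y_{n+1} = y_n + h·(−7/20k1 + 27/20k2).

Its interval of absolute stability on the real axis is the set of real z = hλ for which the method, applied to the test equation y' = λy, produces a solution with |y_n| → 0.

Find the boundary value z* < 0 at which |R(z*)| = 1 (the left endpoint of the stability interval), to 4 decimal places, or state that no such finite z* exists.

left endpoint -1.4815.

Test eqn y'=λy, z=hλ:
  k1=λy_n ⇒ h·k1=z·y_n;  k2=λ(1+1/2z)y_n ⇒ h·k2=z(1+1/2z)y_n
  y_{n+1}/y_n = 1 − 7/20z + 27/20z(1+1/2z) = 1 + z + 27/40z²
  so R(z) = 1 + z + 27/40z².

Find x<0 with |R(x)|<1.
x=-0.76: |R|=0.6299
R=1: x+27/40x²=0 ⇒ x=−40/27=-1.4815; min R=1−1/(4·27/40)=0.6296>−1
Confirm numerically:
  x=-1.006: |R|=0.67712 <1
  x=-0.920: |R|=0.65132 <1
  x=-0.669: |R|=0.63310 <1
  x=-0.635: |R|=0.63718 <1
  x=-1.925: |R|=1.57630 >1
  x=-1.545: |R|=1.06624 >1
Interval (-1.4815, 0).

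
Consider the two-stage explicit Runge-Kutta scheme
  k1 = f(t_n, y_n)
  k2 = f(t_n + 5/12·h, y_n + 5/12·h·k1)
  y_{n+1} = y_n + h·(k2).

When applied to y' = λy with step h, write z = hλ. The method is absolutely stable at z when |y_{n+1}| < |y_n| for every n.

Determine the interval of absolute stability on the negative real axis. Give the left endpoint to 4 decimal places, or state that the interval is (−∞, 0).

With y'=λy (z=hλ):
  k1=λy_n ⇒ h·k1=z·y_n;  k2=λ(1+5/12z)y_n ⇒ h·k2=z(1+5/12z)y_n
  y_{n+1}/y_n = 1 + z(1+5/12z) = 1 + z + 5/12z²
  Hence R(z) = 1 + z + 5/12z².

Boundary: |R(x)|=1, x<0.
x=-0.96: |R|=0.4240
R=1: x+5/12x²=0 ⇒ x=−12/5=-2.4000; min R=1−1/(4·5/12)=0.4000>−1
Confirm numerically:
  x=-2.017: |R|=0.67812 <1
  x=-1.464: |R|=0.42904 <1
  x=-1.390: |R|=0.41504 <1
  x=-2.712: |R|=1.35256 >1
  x=-2.683: |R|=1.31637 >1
  x=-2.656: |R|=1.28331 >1
Interval (-2.4000, 0).

z∈(-2.4000,0).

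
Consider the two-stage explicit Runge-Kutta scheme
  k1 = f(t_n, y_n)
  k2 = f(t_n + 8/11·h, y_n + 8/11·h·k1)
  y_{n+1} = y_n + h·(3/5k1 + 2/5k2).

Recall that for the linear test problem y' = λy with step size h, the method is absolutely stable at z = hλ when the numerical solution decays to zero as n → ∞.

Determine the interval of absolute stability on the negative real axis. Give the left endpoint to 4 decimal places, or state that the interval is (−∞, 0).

Set f=λy, z=hλ:
  k1=λy_n ⇒ h·k1=z·y_n;  k2=λ(1+8/11z)y_n ⇒ h·k2=z(1+8/11z)y_n
  y_{n+1}/y_n = 1 + 3/5z + 2/5z(1+8/11z) = 1 + z + 16/55z²
  so R(z) = 1 + z + 16/55z².

Find x<0 with |R(x)|<1.
x=-0.62: |R|=0.4918
R=1: x+16/55x²=0 ⇒ x=−55/16=-3.4375; min R=1−1/(4·16/55)=0.1406>−1
Confirm numerically:
  x=-1.643: |R|=0.14229 <1
  x=-1.547: |R|=0.14921 <1
  x=-1.511: |R|=0.15318 <1
  x=-1.435: |R|=0.16405 <1
  x=-3.941: |R|=1.57725 >1
  x=-3.916: |R|=1.54511 >1
  x=-3.596: |R|=1.16581 >1
Stable set (-3.4375, 0).

z∈(-3.4375,0).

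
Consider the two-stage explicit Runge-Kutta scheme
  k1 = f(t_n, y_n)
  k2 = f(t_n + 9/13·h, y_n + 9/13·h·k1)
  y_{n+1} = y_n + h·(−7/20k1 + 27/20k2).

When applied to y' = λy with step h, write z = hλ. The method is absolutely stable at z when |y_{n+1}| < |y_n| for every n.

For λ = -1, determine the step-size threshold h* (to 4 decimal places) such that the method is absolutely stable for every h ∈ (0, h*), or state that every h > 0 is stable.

Set f=λy, z=hλ:
  k1=λy_n ⇒ h·k1=z·y_n;  k2=λ(1+9/13z)y_n ⇒ h·k2=z(1+9/13z)y_n
  y_{n+1}/y_n = 1 − 7/20z + 27/20z(1+9/13z) = 1 + z + 243/260z²
  ⇒ R(z) = 1 + z + 243/260z².

Boundary: |R(x)|=1, x<0.
x=-1.69: |R|=1.9794
R=1: x+243/260x²=0 ⇒ x=−260/243=-1.0700; min R=1−1/(4·243/260)=0.7325>−1
Confirm numerically:
  x=-0.922: |R|=0.87250 <1
  x=-0.820: |R|=0.80844 <1
  x=-0.568: |R|=0.73353 <1
  x=-1.499: |R|=1.60108 >1
  x=-1.487: |R|=1.57959 >1
  x=-1.347: |R|=1.34877 >1
Stable set (-1.0700, 0).

(-1.0700,0); λ=-1 ⇒ h* = (260/243)/1 = 1.0700.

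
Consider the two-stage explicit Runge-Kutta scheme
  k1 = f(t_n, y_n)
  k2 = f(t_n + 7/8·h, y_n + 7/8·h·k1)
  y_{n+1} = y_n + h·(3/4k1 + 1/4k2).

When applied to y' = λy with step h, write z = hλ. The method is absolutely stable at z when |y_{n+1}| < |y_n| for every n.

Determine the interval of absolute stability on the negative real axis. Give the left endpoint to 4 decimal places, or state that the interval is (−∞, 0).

z∈(-4.5714,0).

Set f=λy, z=hλ:
  k1=λy_n ⇒ h·k1=z·y_n;  k2=λ(1+7/8z)y_n ⇒ h·k2=z(1+7/8z)y_n
  y_{n+1}/y_n = 1 + 3/4z + 1/4z(1+7/8z) = 1 + z + 7/32z²
  ⇒ R(z) = 1 + z + 7/32z².

Find x<0 with |R(x)|<1.
x=-1.45: |R|=0.0099
R=1: x+7/32x²=0 ⇒ x=−32/7=-4.5714; min R=1−1/(4·7/32)=-0.1429>−1
Confirm numerically:
  x=-3.690: |R|=0.28852 <1
  x=-2.999: |R|=0.03156 <1
  x=-2.049: |R|=0.13060 <1
  x=-5.139: |R|=1.63804 >1
  x=-4.883: |R|=1.33281 >1
  x=-4.644: |R|=1.07372 >1
So |R|<1 on (-4.5714, 0).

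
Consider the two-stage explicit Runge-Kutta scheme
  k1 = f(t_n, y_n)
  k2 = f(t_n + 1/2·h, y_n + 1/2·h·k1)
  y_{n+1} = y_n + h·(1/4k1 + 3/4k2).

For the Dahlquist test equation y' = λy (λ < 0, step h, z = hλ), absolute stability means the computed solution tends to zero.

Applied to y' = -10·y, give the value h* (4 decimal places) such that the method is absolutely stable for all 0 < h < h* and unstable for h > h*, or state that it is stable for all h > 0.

With y'=λy (z=hλ):
  k1=λy_n ⇒ h·k1=z·y_n;  k2=λ(1+1/2z)y_n ⇒ h·k2=z(1+1/2z)y_n
  y_{n+1}/y_n = 1 + 1/4z + 3/4z(1+1/2z) = 1 + z + 3/8z²
  ⇒ R(z) = 1 + z + 3/8z².

Solve |R(x)|<1 on ℝ⁻.
x=-0.88: |R|=0.4104
R=1: x+3/8x²=0 ⇒ x=−8/3=-2.6667; min R=1−1/(4·3/8)=0.3333>−1
Confirm numerically:
  x=-2.341: |R|=0.71411 <1
  x=-2.073: |R|=0.53850 <1
  x=-1.398: |R|=0.33490 <1
  x=-1.200: |R|=0.34000 <1
  x=-2.861: |R|=1.20850 >1
  x=-2.716: |R|=1.05025 >1
Interval (-2.6667, 0).

(-2.6667,0); λ=-10 ⇒ h* = (8/3)/10 = 0.2667.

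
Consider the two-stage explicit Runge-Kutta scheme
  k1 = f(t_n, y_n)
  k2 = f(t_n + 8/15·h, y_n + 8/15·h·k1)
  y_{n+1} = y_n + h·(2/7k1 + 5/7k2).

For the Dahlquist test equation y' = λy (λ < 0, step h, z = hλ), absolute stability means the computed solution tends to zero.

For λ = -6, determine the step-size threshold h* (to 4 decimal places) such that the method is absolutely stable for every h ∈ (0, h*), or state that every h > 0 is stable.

On y'=λy, z=hλ:
  k1=λy_n ⇒ h·k1=z·y_n;  k2=λ(1+8/15z)y_n ⇒ h·k2=z(1+8/15z)y_n
  y_{n+1}/y_n = 1 + 2/7z + 5/7z(1+8/15z) = 1 + z + 8/21z²
  R(z) = 1 + z + 8/21z².

Find x<0 with |R(x)|<1.
x=-0.94: |R|=0.3966
R=1: x+8/21x²=0 ⇒ x=−21/8=-2.6250; min R=1−1/(4·8/21)=0.3438>−1
Confirm numerically:
  x=-2.280: |R|=0.70034 <1
  x=-1.509: |R|=0.35846 <1
  x=-1.442: |R|=0.35014 <1
  x=-3.217: |R|=1.72551 >1
  x=-3.195: |R|=1.69377 >1
Stable set (-2.6250, 0).

(-2.6250,0); λ=-6 ⇒ h* = (21/8)/6 = 0.4375.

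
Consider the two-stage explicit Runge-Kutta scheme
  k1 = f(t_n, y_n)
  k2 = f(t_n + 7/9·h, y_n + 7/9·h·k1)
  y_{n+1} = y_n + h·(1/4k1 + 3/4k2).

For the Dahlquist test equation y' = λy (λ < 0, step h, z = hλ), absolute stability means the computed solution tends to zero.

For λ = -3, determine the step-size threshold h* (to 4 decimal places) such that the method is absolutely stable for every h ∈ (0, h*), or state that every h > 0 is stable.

(-1.7143,0); λ=-3 ⇒ h* = (12/7)/3 = 0.5714.

With y'=λy (z=hλ):
  k1=λy_n ⇒ h·k1=z·y_n;  k2=λ(1+7/9z)y_n ⇒ h·k2=z(1+7/9z)y_n
  y_{n+1}/y_n = 1 + 1/4z + 3/4z(1+7/9z) = 1 + z + 7/12z²
  so R(z) = 1 + z + 7/12z².

Need |R(x)|<1, x<0.
x=-0.89: |R|=0.5721
R=1: x+7/12x²=0 ⇒ x=−12/7=-1.7143; min R=1−1/(4·7/12)=0.5714>−1
Confirm numerically:
  x=-1.333: |R|=0.70352 <1
  x=-1.244: |R|=0.65873 <1
  x=-1.157: |R|=0.62388 <1
  x=-1.846: |R|=1.14183 >1
  x=-1.762: |R|=1.04904 >1
So |R|<1 on (-1.7143, 0).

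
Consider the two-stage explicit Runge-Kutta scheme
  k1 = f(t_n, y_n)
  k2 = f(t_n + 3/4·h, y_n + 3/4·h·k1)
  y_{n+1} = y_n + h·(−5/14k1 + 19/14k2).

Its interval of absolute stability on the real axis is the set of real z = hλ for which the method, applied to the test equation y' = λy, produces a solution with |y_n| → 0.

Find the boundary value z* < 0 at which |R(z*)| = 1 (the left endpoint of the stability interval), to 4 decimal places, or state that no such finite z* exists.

On y'=λy, z=hλ:
  k1=λy_n ⇒ h·k1=z·y_n;  k2=λ(1+3/4z)y_n ⇒ h·k2=z(1+3/4z)y_n
  y_{n+1}/y_n = 1 − 5/14z + 19/14z(1+3/4z) = 1 + z + 57/56z²
  Hence R(z) = 1 + z + 57/56z².

Boundary: |R(x)|=1, x<0.
x=-0.41: |R|=0.7611
R=1: x+57/56x²=0 ⇒ x=−56/57=-0.9825; min R=1−1/(4·57/56)=0.7544>−1
Confirm numerically:
  x=-0.857: |R|=0.89056 <1
  x=-0.856: |R|=0.88982 <1
  x=-0.768: |R|=0.83236 <1
  x=-0.409: |R|=0.76127 <1
  x=-1.322: |R|=1.45689 >1
  x=-1.149: |R|=1.19478 >1
Interval (-0.9825, 0).

z* = -0.9825.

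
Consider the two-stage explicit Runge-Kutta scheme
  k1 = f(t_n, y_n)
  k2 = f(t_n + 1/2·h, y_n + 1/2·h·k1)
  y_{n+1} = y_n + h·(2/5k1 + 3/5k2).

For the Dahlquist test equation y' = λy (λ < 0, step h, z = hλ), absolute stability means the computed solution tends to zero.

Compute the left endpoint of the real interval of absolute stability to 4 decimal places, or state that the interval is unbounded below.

z* = -3.3333.

On y'=λy, z=hλ:
  k1=λy_n ⇒ h·k1=z·y_n;  k2=λ(1+1/2z)y_n ⇒ h·k2=z(1+1/2z)y_n
  y_{n+1}/y_n = 1 + 2/5z + 3/5z(1+1/2z) = 1 + z + 3/10z²
  R(z) = 1 + z + 3/10z².

Need |R(x)|<1, x<0.
x=-1.5: |R|=0.1750
R=1: x+3/10x²=0 ⇒ x=−10/3=-3.3333; min R=1−1/(4·3/10)=0.1667>−1
Confirm numerically:
  x=-3.214: |R|=0.88494 <1
  x=-2.878: |R|=0.60687 <1
  x=-2.641: |R|=0.45146 <1
  x=-1.725: |R|=0.16769 <1
  x=-3.905: |R|=1.66971 >1
  x=-3.850: |R|=1.59675 >1
Interval (-3.3333, 0).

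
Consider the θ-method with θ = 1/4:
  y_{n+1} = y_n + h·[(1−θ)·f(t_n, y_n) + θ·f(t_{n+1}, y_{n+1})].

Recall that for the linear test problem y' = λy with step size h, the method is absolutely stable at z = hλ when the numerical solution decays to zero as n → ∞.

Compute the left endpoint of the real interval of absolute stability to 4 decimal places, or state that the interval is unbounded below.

On y'=λy, z=hλ:
  y_{n+1} = y_n + z·[3/4·y_n + 1/4·y_{n+1}] ⇒ (1 − 1/4z)y_{n+1} = (1 + 3/4z)y_n
  ⇒ R(z) = (1 + 3/4z)/(1 − 1/4z).

Boundary: |R(x)|=1, x<0.
x=-0.94: |R|=0.2389
R=−1: 1+3/4x = −1+1/4x ⇒ -1/2x=2 ⇒ x=2/(-1/2)=-4.0000
Confirm numerically:
  x=-3.663: |R|=0.91204 <1
  x=-2.743: |R|=0.62717 <1
  x=-2.253: |R|=0.44123 <1
  x=-2.019: |R|=0.34175 <1
  x=-4.409: |R|=1.09728 >1
  x=-4.309: |R|=1.07438 >1
Interval (-4.0000, 0).

z* = -4.0000.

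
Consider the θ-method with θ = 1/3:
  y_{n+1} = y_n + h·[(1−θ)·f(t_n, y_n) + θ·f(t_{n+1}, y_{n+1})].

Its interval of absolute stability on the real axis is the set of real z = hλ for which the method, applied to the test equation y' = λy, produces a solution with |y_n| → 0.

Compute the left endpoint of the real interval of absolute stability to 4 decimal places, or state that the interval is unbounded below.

Set f=λy, z=hλ:
  y_{n+1} = y_n + z·[2/3·y_n + 1/3·y_{n+1}] ⇒ (1 − 1/3z)y_{n+1} = (1 + 2/3z)y_n
  R(z) = (1 + 2/3z)/(1 − 1/3z).

Need |R(x)|<1, x<0.
x=-1.3: |R|=0.0930
R=−1: 1+2/3x = −1+1/3x ⇒ -1/3x=2 ⇒ x=2/(-1/3)=-6.0000
Confirm numerically:
  x=-5.116: |R|=0.89108 <1
  x=-4.652: |R|=0.82384 <1
  x=-4.397: |R|=0.78329 <1
  x=-6.245: |R|=1.02650 >1
  x=-6.155: |R|=1.01693 >1
  x=-6.103: |R|=1.01131 >1
Stable set (-6.0000, 0).

z* = -6.0000.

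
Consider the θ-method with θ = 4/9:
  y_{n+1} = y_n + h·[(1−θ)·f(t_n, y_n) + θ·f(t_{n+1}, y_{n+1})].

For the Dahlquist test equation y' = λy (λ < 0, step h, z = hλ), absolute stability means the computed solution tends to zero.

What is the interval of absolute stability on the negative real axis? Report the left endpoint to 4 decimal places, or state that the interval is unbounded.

(-18.0000, 0).

Test eqn y'=λy, z=hλ:
  y_{n+1} = y_n + z·[5/9·y_n + 4/9·y_{n+1}] ⇒ (1 − 4/9z)y_{n+1} = (1 + 5/9z)y_n
  so R(z) = (1 + 5/9z)/(1 − 4/9z).

Find x<0 with |R(x)|<1.
x=-1.08: |R|=0.2703
R=−1: 1+5/9x = −1+4/9x ⇒ -1/9x=2 ⇒ x=2/(-1/9)=-18.0000
Confirm numerically:
  x=-15.395: |R|=0.96309 <1
  x=-15.218: |R|=0.96018 <1
  x=-13.617: |R|=0.93094 <1
  x=-18.313: |R|=1.00381 >1
  x=-18.068: |R|=1.00084 >1
Interval (-18.0000, 0).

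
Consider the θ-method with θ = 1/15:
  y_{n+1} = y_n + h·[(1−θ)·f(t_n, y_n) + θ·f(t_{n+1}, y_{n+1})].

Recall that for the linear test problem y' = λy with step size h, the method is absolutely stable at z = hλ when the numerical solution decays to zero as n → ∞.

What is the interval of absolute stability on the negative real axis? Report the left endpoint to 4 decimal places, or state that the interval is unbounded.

With y'=λy (z=hλ):
  y_{n+1} = y_n + z·[14/15·y_n + 1/15·y_{n+1}] ⇒ (1 − 1/15z)y_{n+1} = (1 + 14/15z)y_n
  ⇒ R(z) = (1 + 14/15z)/(1 − 1/15z).

Need |R(x)|<1, x<0.
x=-1.08: |R|=0.0075
R=−1: 1+14/15x = −1+1/15x ⇒ -13/15x=2 ⇒ x=2/(-13/15)=-2.3077
Confirm numerically:
  x=-1.687: |R|=0.51645 <1
  x=-1.661: |R|=0.49541 <1
  x=-1.617: |R|=0.45965 <1
  x=-1.345: |R|=0.23432 <1
  x=-2.851: |R|=1.39566 >1
  x=-2.763: |R|=1.33322 >1
  x=-2.641: |R|=1.24562 >1
Interval (-2.3077, 0).

z∈(-2.3077,0).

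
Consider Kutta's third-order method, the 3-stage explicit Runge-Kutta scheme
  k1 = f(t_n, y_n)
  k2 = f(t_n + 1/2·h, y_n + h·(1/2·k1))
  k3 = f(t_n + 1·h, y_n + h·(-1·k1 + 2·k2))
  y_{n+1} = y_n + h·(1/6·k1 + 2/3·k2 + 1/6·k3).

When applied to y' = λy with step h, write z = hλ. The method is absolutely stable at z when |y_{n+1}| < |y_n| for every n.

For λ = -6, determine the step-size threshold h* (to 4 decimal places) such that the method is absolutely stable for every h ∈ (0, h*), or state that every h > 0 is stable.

On y'=λy, z=hλ:
  order 3, 3-stage ⇒ R(z)=1+z+z^2/2+z^3/6
  (e.g. R(-0.78)=0.44511, |R|=0.44511)

Find x<0 with |R(x)|<1.
x=-0.78: |R|=0.4451
|R(-2.88)|=1.7141 |R(-1.11)|=0.2781 |R(-0.74)|=0.4663
Bisect:
  x_lo=-3.1372 |R|=2.3623  x_hi=-0.1282 |R|=0.8797
  mid=-1.63272 |R|=0.02524 →hi
  mid=-2.38498 |R|=0.80192 →hi
  mid=-2.76110 |R|=1.45756 →lo
  mid=-2.57304 |R|=1.10192 →lo
  mid=-2.47901 |R|=0.94538 →hi
  mid=-2.52602 |R|=1.02196 →lo
  mid=-2.50251 |R|=0.98326 →hi
  mid=-2.51427 |R|=1.00251 →lo
  ...
  [-2.51280,-2.51262] ⇒ x*=-2.5127
Interval (-2.5127, 0).

(-2.5127,0); λ=-6 ⇒ h* = 0.4188.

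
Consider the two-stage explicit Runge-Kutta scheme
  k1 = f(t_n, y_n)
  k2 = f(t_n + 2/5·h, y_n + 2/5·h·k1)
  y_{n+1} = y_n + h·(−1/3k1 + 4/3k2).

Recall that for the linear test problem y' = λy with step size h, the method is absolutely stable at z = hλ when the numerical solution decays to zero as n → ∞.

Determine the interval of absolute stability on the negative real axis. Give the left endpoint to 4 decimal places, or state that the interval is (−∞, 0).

On y'=λy, z=hλ:
  k1=λy_n ⇒ h·k1=z·y_n;  k2=λ(1+2/5z)y_n ⇒ h·k2=z(1+2/5z)y_n
  y_{n+1}/y_n = 1 − 1/3z + 4/3z(1+2/5z) = 1 + z + 8/15z²
  ⇒ R(z) = 1 + z + 8/15z².

Need |R(x)|<1, x<0.
x=-0.48: |R|=0.6429
R=1: x+8/15x²=0 ⇒ x=−15/8=-1.8750; min R=1−1/(4·8/15)=0.5312>−1
Confirm numerically:
  x=-1.237: |R|=0.57909 <1
  x=-1.164: |R|=0.55861 <1
  x=-0.804: |R|=0.54076 <1
  x=-0.758: |R|=0.54843 <1
  x=-2.366: |R|=1.61958 >1
  x=-2.277: |R|=1.48819 >1
  x=-2.219: |R|=1.40711 >1
Interval (-1.8750, 0).

(-1.8750, 0).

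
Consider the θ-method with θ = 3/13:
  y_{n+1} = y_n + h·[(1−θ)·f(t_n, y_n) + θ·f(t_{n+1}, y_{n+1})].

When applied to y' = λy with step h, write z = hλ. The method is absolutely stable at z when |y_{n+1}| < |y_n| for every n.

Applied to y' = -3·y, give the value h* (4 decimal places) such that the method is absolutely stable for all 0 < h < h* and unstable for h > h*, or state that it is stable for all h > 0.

(-3.7143,0); λ=-3 ⇒ h* = (26/7)/3 = 1.2381.

With y'=λy (z=hλ):
  y_{n+1} = y_n + z·[10/13·y_n + 3/13·y_{n+1}] ⇒ (1 − 3/13z)y_{n+1} = (1 + 10/13z)y_n
  so R(z) = (1 + 10/13z)/(1 − 3/13z).

Find x<0 with |R(x)|<1.
x=-0.55: |R|=0.5119
R=−1: 1+10/13x = −1+3/13x ⇒ -7/13x=2 ⇒ x=2/(-7/13)=-3.7143
Confirm numerically:
  x=-3.250: |R|=0.85714 <1
  x=-2.297: |R|=0.50123 <1
  x=-1.567: |R|=0.15084 <1
  x=-1.539: |R|=0.13566 <1
  x=-3.960: |R|=1.06913 >1
  x=-3.861: |R|=1.04178 >1
So |R|<1 on (-3.7143, 0).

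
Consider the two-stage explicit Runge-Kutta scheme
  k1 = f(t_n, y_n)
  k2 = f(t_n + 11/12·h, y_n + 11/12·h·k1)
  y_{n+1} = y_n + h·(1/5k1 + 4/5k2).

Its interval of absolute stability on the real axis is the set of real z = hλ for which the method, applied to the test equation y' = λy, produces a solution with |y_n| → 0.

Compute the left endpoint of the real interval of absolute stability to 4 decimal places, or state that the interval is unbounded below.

left endpoint -1.3636.

With y'=λy (z=hλ):
  k1=λy_n ⇒ h·k1=z·y_n;  k2=λ(1+11/12z)y_n ⇒ h·k2=z(1+11/12z)y_n
  y_{n+1}/y_n = 1 + 1/5z + 4/5z(1+11/12z) = 1 + z + 11/15z²
  so R(z) = 1 + z + 11/15z².

Find x<0 with |R(x)|<1.
x=-0.34: |R|=0.7448
R=1: x+11/15x²=0 ⇒ x=−15/11=-1.3636; min R=1−1/(4·11/15)=0.6591>−1
Confirm numerically:
  x=-1.307: |R|=0.94572 <1
  x=-0.796: |R|=0.66865 <1
  x=-0.665: |R|=0.65930 <1
  x=-1.884: |R|=1.71893 >1
  x=-1.585: |R|=1.25730 >1
  x=-1.442: |R|=1.08287 >1
Interval (-1.3636, 0).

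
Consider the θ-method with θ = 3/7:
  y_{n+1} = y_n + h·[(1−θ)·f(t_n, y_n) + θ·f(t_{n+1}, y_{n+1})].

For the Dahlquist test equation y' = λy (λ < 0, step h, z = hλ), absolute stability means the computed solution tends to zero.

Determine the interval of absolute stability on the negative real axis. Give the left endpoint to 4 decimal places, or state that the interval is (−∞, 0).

z∈(-14.0000,0).

On y'=λy, z=hλ:
  y_{n+1} = y_n + z·[4/7·y_n + 3/7·y_{n+1}] ⇒ (1 − 3/7z)y_{n+1} = (1 + 4/7z)y_n
  ⇒ R(z) = (1 + 4/7z)/(1 − 3/7z).

Solve |R(x)|<1 on ℝ⁻.
x=-1.21: |R|=0.2032
R=−1: 1+4/7x = −1+3/7x ⇒ -1/7x=2 ⇒ x=2/(-1/7)=-14.0000
Confirm numerically:
  x=-13.263: |R|=0.98425 <1
  x=-11.204: |R|=0.93115 <1
  x=-9.270: |R|=0.86412 <1
  x=-8.536: |R|=0.83243 <1
  x=-14.438: |R|=1.00871 >1
  x=-14.412: |R|=1.00820 >1
  x=-14.021: |R|=1.00043 >1
Stable set (-14.0000, 0).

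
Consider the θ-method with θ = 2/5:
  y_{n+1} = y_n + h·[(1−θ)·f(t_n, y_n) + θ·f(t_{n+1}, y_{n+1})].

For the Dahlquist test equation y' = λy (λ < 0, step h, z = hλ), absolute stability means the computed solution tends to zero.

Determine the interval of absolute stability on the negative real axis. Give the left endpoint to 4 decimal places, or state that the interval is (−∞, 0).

On y'=λy, z=hλ:
  y_{n+1} = y_n + z·[3/5·y_n + 2/5·y_{n+1}] ⇒ (1 − 2/5z)y_{n+1} = (1 + 3/5z)y_n
  so R(z) = (1 + 3/5z)/(1 − 2/5z).

Find x<0 with |R(x)|<1.
x=-0.9: |R|=0.3382
R=−1: 1+3/5x = −1+2/5x ⇒ -1/5x=2 ⇒ x=2/(-1/5)=-10.0000
Confirm numerically:
  x=-8.779: |R|=0.94587 <1
  x=-6.575: |R|=0.81129 <1
  x=-5.581: |R|=0.72658 <1
  x=-10.371: |R|=1.01441 >1
  x=-10.283: |R|=1.01107 >1
  x=-10.201: |R|=1.00791 >1
Stable set (-10.0000, 0).

(-10.0000, 0).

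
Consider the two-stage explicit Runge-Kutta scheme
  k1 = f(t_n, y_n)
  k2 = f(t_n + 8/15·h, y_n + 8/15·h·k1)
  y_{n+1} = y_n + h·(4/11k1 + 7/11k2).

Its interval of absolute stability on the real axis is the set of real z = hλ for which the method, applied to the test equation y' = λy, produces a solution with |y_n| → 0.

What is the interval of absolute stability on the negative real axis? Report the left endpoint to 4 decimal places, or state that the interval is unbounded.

z∈(-2.9464,0).

With y'=λy (z=hλ):
  k1=λy_n ⇒ h·k1=z·y_n;  k2=λ(1+8/15z)y_n ⇒ h·k2=z(1+8/15z)y_n
  y_{n+1}/y_n = 1 + 4/11z + 7/11z(1+8/15z) = 1 + z + 56/165z²
  ⇒ R(z) = 1 + z + 56/165z².

Solve |R(x)|<1 on ℝ⁻.
x=-0.66: |R|=0.4878
R=1: x+56/165x²=0 ⇒ x=−165/56=-2.9464; min R=1−1/(4·56/165)=0.2634>−1
Confirm numerically:
  x=-2.878: |R|=0.93316 <1
  x=-2.848: |R|=0.90486 <1
  x=-1.656: |R|=0.27473 <1
  x=-1.569: |R|=0.26651 <1
  x=-3.483: |R|=1.63429 >1
  x=-3.411: |R|=1.53782 >1
  x=-3.130: |R|=1.19501 >1
So |R|<1 on (-2.9464, 0).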